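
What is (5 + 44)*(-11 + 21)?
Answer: 490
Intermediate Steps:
(5 + 44)*(-11 + 21) = 49*10 = 490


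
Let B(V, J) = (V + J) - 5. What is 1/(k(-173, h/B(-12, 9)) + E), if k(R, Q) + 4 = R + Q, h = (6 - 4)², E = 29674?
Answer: 2/58993 ≈ 3.3902e-5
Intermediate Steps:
B(V, J) = -5 + J + V (B(V, J) = (J + V) - 5 = -5 + J + V)
h = 4 (h = 2² = 4)
k(R, Q) = -4 + Q + R (k(R, Q) = -4 + (R + Q) = -4 + (Q + R) = -4 + Q + R)
1/(k(-173, h/B(-12, 9)) + E) = 1/((-4 + 4/(-5 + 9 - 12) - 173) + 29674) = 1/((-4 + 4/(-8) - 173) + 29674) = 1/((-4 + 4*(-⅛) - 173) + 29674) = 1/((-4 - ½ - 173) + 29674) = 1/(-355/2 + 29674) = 1/(58993/2) = 2/58993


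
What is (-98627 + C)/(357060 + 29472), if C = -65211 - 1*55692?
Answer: -109765/193266 ≈ -0.56795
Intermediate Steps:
C = -120903 (C = -65211 - 55692 = -120903)
(-98627 + C)/(357060 + 29472) = (-98627 - 120903)/(357060 + 29472) = -219530/386532 = -219530*1/386532 = -109765/193266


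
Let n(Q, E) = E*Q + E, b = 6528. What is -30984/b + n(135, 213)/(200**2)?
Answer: -683761/170000 ≈ -4.0221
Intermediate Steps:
n(Q, E) = E + E*Q
-30984/b + n(135, 213)/(200**2) = -30984/6528 + (213*(1 + 135))/(200**2) = -30984*1/6528 + (213*136)/40000 = -1291/272 + 28968*(1/40000) = -1291/272 + 3621/5000 = -683761/170000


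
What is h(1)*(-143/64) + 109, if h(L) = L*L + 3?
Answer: 1601/16 ≈ 100.06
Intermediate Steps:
h(L) = 3 + L² (h(L) = L² + 3 = 3 + L²)
h(1)*(-143/64) + 109 = (3 + 1²)*(-143/64) + 109 = (3 + 1)*(-143*1/64) + 109 = 4*(-143/64) + 109 = -143/16 + 109 = 1601/16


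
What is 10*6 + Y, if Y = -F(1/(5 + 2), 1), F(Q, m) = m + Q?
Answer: 412/7 ≈ 58.857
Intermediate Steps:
F(Q, m) = Q + m
Y = -8/7 (Y = -(1/(5 + 2) + 1) = -(1/7 + 1) = -(⅐ + 1) = -1*8/7 = -8/7 ≈ -1.1429)
10*6 + Y = 10*6 - 8/7 = 60 - 8/7 = 412/7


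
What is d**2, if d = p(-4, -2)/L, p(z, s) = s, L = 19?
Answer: 4/361 ≈ 0.011080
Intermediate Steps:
d = -2/19 ≈ -0.10526
d**2 = (-2/19)**2 = 4/361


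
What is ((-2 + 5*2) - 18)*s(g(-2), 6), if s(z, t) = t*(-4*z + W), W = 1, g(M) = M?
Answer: -540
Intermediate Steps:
s(z, t) = t*(1 - 4*z) (s(z, t) = t*(-4*z + 1) = t*(1 - 4*z))
((-2 + 5*2) - 18)*s(g(-2), 6) = ((-2 + 5*2) - 18)*(6*(1 - 4*(-2))) = ((-2 + 10) - 18)*(6*(1 + 8)) = (8 - 18)*(6*9) = -10*54 = -540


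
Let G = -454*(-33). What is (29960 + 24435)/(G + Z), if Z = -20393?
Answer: -54395/5411 ≈ -10.053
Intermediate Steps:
G = 14982
(29960 + 24435)/(G + Z) = (29960 + 24435)/(14982 - 20393) = 54395/(-5411) = 54395*(-1/5411) = -54395/5411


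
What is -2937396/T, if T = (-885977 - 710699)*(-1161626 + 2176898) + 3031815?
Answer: 139876/77193209717 ≈ 1.8120e-6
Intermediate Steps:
T = -1621057404057 (T = -1596676*1015272 + 3031815 = -1621060435872 + 3031815 = -1621057404057)
-2937396/T = -2937396/(-1621057404057) = -2937396*(-1/1621057404057) = 139876/77193209717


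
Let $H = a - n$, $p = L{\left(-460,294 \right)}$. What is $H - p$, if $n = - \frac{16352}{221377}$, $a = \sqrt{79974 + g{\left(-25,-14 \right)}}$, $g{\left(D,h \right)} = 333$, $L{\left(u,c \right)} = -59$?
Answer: $\frac{13077595}{221377} + 3 \sqrt{8923} \approx 342.46$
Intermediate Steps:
$p = -59$
$a = 3 \sqrt{8923}$ ($a = \sqrt{79974 + 333} = \sqrt{80307} = 3 \sqrt{8923} \approx 283.38$)
$n = - \frac{16352}{221377}$ ($n = \left(-16352\right) \frac{1}{221377} = - \frac{16352}{221377} \approx -0.073865$)
$H = \frac{16352}{221377} + 3 \sqrt{8923}$ ($H = 3 \sqrt{8923} - - \frac{16352}{221377} = 3 \sqrt{8923} + \frac{16352}{221377} = \frac{16352}{221377} + 3 \sqrt{8923} \approx 283.46$)
$H - p = \left(\frac{16352}{221377} + 3 \sqrt{8923}\right) - -59 = \left(\frac{16352}{221377} + 3 \sqrt{8923}\right) + 59 = \frac{13077595}{221377} + 3 \sqrt{8923}$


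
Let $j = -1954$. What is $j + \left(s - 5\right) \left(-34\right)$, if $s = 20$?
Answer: $-2464$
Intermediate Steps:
$j + \left(s - 5\right) \left(-34\right) = -1954 + \left(20 - 5\right) \left(-34\right) = -1954 + 15 \left(-34\right) = -1954 - 510 = -2464$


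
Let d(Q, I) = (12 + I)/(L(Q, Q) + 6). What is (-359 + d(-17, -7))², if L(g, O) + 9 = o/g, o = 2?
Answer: 365268544/2809 ≈ 1.3004e+5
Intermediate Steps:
L(g, O) = -9 + 2/g
d(Q, I) = (12 + I)/(-3 + 2/Q) (d(Q, I) = (12 + I)/((-9 + 2/Q) + 6) = (12 + I)/(-3 + 2/Q))
(-359 + d(-17, -7))² = (-359 - 17*(12 - 7)/(2 - 3*(-17)))² = (-359 - 17*5/(2 + 51))² = (-359 - 17*5/53)² = (-359 - 17*1/53*5)² = (-359 - 85/53)² = (-19112/53)² = 365268544/2809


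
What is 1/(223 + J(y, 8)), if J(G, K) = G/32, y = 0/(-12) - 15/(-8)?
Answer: 256/57103 ≈ 0.0044831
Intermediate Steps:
y = 15/8 (y = 0*(-1/12) - 15*(-⅛) = 0 + 15/8 = 15/8 ≈ 1.8750)
J(G, K) = G/32 (J(G, K) = G*(1/32) = G/32)
1/(223 + J(y, 8)) = 1/(223 + (1/32)*(15/8)) = 1/(223 + 15/256) = 1/(57103/256) = 256/57103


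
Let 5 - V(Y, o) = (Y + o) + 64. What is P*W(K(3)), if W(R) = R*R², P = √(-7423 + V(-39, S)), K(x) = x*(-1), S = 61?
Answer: -108*I*√469 ≈ -2338.9*I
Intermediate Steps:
V(Y, o) = -59 - Y - o (V(Y, o) = 5 - ((Y + o) + 64) = 5 - (64 + Y + o) = 5 + (-64 - Y - o) = -59 - Y - o)
K(x) = -x
P = 4*I*√469 (P = √(-7423 + (-59 - 1*(-39) - 1*61)) = √(-7423 + (-59 + 39 - 61)) = √(-7423 - 81) = √(-7504) = 4*I*√469 ≈ 86.626*I)
W(R) = R³
P*W(K(3)) = (4*I*√469)*(-1*3)³ = (4*I*√469)*(-3)³ = (4*I*√469)*(-27) = -108*I*√469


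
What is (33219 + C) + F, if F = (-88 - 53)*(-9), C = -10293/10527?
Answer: 121014961/3509 ≈ 34487.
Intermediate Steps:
C = -3431/3509 (C = -10293*1/10527 = -3431/3509 ≈ -0.97777)
F = 1269 (F = -141*(-9) = 1269)
(33219 + C) + F = (33219 - 3431/3509) + 1269 = 116562040/3509 + 1269 = 121014961/3509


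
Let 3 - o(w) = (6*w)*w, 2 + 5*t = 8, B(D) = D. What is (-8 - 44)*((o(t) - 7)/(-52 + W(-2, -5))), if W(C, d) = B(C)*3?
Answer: -8216/725 ≈ -11.332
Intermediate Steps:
t = 6/5 (t = -2/5 + (1/5)*8 = -2/5 + 8/5 = 6/5 ≈ 1.2000)
o(w) = 3 - 6*w**2 (o(w) = 3 - 6*w*w = 3 - 6*w**2)
W(C, d) = 3*C (W(C, d) = C*3 = 3*C)
(-8 - 44)*((o(t) - 7)/(-52 + W(-2, -5))) = (-8 - 44)*(((3 - 6*(6/5)**2) - 7)/(-52 + 3*(-2))) = -52*((3 - 6*36/25) - 7)/(-52 - 6) = -52*((3 - 216/25) - 7)/(-58) = -52*(-141/25 - 7)*(-1)/58 = -(-16432)*(-1)/(25*58) = -52*158/725 = -8216/725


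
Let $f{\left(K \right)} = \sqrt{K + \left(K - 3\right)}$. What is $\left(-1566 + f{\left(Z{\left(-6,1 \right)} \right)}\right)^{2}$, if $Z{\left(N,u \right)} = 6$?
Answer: $2442969$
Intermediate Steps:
$f{\left(K \right)} = \sqrt{-3 + 2 K}$ ($f{\left(K \right)} = \sqrt{K + \left(-3 + K\right)} = \sqrt{-3 + 2 K}$)
$\left(-1566 + f{\left(Z{\left(-6,1 \right)} \right)}\right)^{2} = \left(-1566 + \sqrt{-3 + 2 \cdot 6}\right)^{2} = \left(-1566 + \sqrt{-3 + 12}\right)^{2} = \left(-1566 + \sqrt{9}\right)^{2} = \left(-1566 + 3\right)^{2} = \left(-1563\right)^{2} = 2442969$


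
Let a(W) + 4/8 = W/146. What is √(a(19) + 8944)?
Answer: √47660605/73 ≈ 94.571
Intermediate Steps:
a(W) = -½ + W/146
√(a(19) + 8944) = √((-½ + (1/146)*19) + 8944) = √((-½ + 19/146) + 8944) = √(-27/73 + 8944) = √(652885/73) = √47660605/73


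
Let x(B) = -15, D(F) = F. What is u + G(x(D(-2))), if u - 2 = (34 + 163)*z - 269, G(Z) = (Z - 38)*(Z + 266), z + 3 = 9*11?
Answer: 5342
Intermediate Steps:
z = 96 (z = -3 + 9*11 = -3 + 99 = 96)
G(Z) = (-38 + Z)*(266 + Z)
u = 18645 (u = 2 + ((34 + 163)*96 - 269) = 2 + (197*96 - 269) = 2 + (18912 - 269) = 2 + 18643 = 18645)
u + G(x(D(-2))) = 18645 + (-10108 + (-15)² + 228*(-15)) = 18645 + (-10108 + 225 - 3420) = 18645 - 13303 = 5342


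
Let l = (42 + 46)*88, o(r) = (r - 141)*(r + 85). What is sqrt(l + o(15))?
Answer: 2*I*sqrt(1214) ≈ 69.685*I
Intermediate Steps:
o(r) = (-141 + r)*(85 + r)
l = 7744 (l = 88*88 = 7744)
sqrt(l + o(15)) = sqrt(7744 + (-11985 + 15**2 - 56*15)) = sqrt(7744 + (-11985 + 225 - 840)) = sqrt(7744 - 12600) = sqrt(-4856) = 2*I*sqrt(1214)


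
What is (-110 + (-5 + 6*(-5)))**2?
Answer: 21025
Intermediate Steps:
(-110 + (-5 + 6*(-5)))**2 = (-110 + (-5 - 30))**2 = (-110 - 35)**2 = (-145)**2 = 21025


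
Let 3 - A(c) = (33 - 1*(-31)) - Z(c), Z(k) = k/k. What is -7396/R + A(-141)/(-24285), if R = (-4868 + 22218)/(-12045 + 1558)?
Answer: 62786353894/14044825 ≈ 4470.4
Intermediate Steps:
Z(k) = 1
R = -17350/10487 (R = 17350/(-10487) = 17350*(-1/10487) = -17350/10487 ≈ -1.6544)
A(c) = -60 (A(c) = 3 - ((33 - 1*(-31)) - 1*1) = 3 - ((33 + 31) - 1) = 3 - (64 - 1) = 3 - 1*63 = 3 - 63 = -60)
-7396/R + A(-141)/(-24285) = -7396/(-17350/10487) - 60/(-24285) = -7396*(-10487/17350) - 60*(-1/24285) = 38780926/8675 + 4/1619 = 62786353894/14044825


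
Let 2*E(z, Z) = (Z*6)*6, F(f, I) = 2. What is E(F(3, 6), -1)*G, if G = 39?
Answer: -702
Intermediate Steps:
E(z, Z) = 18*Z (E(z, Z) = ((Z*6)*6)/2 = ((6*Z)*6)/2 = (36*Z)/2 = 18*Z)
E(F(3, 6), -1)*G = (18*(-1))*39 = -18*39 = -702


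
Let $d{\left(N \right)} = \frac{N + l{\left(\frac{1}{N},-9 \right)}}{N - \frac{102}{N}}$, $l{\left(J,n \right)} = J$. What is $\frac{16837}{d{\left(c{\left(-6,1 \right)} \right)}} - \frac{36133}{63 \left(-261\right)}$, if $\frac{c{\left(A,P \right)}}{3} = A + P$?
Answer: $\frac{301423127}{32886} \approx 9165.7$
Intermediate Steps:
$c{\left(A,P \right)} = 3 A + 3 P$ ($c{\left(A,P \right)} = 3 \left(A + P\right) = 3 A + 3 P$)
$d{\left(N \right)} = \frac{N + \frac{1}{N}}{N - \frac{102}{N}}$
$\frac{16837}{d{\left(c{\left(-6,1 \right)} \right)}} - \frac{36133}{63 \left(-261\right)} = \frac{16837}{\frac{1}{-102 + \left(3 \left(-6\right) + 3 \cdot 1\right)^{2}} \left(1 + \left(3 \left(-6\right) + 3 \cdot 1\right)^{2}\right)} - \frac{36133}{63 \left(-261\right)} = \frac{16837}{\frac{1}{-102 + \left(-18 + 3\right)^{2}} \left(1 + \left(-18 + 3\right)^{2}\right)} - \frac{36133}{-16443} = \frac{16837}{\frac{1}{-102 + \left(-15\right)^{2}} \left(1 + \left(-15\right)^{2}\right)} - - \frac{36133}{16443} = \frac{16837}{\frac{1}{-102 + 225} \left(1 + 225\right)} + \frac{36133}{16443} = \frac{16837}{\frac{1}{123} \cdot 226} + \frac{36133}{16443} = \frac{16837}{\frac{226}{123}} + \frac{36133}{16443} = 16837 \cdot \frac{123}{226} + \frac{36133}{16443} = \frac{18327}{2} + \frac{36133}{16443} = \frac{301423127}{32886}$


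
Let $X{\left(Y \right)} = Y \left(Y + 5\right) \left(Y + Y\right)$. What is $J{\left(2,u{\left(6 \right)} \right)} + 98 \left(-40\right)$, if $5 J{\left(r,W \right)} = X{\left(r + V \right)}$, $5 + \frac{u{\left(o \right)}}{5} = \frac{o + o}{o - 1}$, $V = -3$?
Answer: $- \frac{19592}{5} \approx -3918.4$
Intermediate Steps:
$X{\left(Y \right)} = 2 Y^{2} \left(5 + Y\right)$ ($X{\left(Y \right)} = Y \left(5 + Y\right) 2 Y = Y 2 Y \left(5 + Y\right) = 2 Y^{2} \left(5 + Y\right)$)
$u{\left(o \right)} = -25 + \frac{10 o}{-1 + o}$ ($u{\left(o \right)} = -25 + 5 \frac{o + o}{o - 1} = -25 + 5 \frac{2 o}{-1 + o} = -25 + \frac{10 o}{-1 + o}$)
$J{\left(r,W \right)} = \frac{2 \left(-3 + r\right)^{2} \left(2 + r\right)}{5}$ ($J{\left(r,W \right)} = \frac{2 \left(r - 3\right)^{2} \left(5 + \left(r - 3\right)\right)}{5} = \frac{2 \left(-3 + r\right)^{2} \left(5 + \left(-3 + r\right)\right)}{5} = \frac{2 \left(-3 + r\right)^{2} \left(2 + r\right)}{5}$)
$J{\left(2,u{\left(6 \right)} \right)} + 98 \left(-40\right) = \frac{2 \left(-3 + 2\right)^{2} \left(2 + 2\right)}{5} + 98 \left(-40\right) = \frac{2}{5} \left(-1\right)^{2} \cdot 4 - 3920 = \frac{2}{5} \cdot 1 \cdot 4 - 3920 = \frac{8}{5} - 3920 = - \frac{19592}{5}$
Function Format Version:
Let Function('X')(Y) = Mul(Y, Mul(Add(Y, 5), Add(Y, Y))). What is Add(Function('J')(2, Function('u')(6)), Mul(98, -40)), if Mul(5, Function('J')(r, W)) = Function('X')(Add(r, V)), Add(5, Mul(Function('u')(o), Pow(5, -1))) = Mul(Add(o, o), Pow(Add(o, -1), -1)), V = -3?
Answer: Rational(-19592, 5) ≈ -3918.4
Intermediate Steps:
Function('X')(Y) = Mul(2, Pow(Y, 2), Add(5, Y)) (Function('X')(Y) = Mul(Y, Mul(Add(5, Y), Mul(2, Y))) = Mul(Y, Mul(2, Y, Add(5, Y))) = Mul(2, Pow(Y, 2), Add(5, Y)))
Function('u')(o) = Add(-25, Mul(10, o, Pow(Add(-1, o), -1))) (Function('u')(o) = Add(-25, Mul(5, Mul(Add(o, o), Pow(Add(o, -1), -1)))) = Add(-25, Mul(5, Mul(Mul(2, o), Pow(Add(-1, o), -1)))) = Add(-25, Mul(5, Mul(2, o, Pow(Add(-1, o), -1)))) = Add(-25, Mul(10, o, Pow(Add(-1, o), -1))))
Function('J')(r, W) = Mul(Rational(2, 5), Pow(Add(-3, r), 2), Add(2, r)) (Function('J')(r, W) = Mul(Rational(1, 5), Mul(2, Pow(Add(r, -3), 2), Add(5, Add(r, -3)))) = Mul(Rational(1, 5), Mul(2, Pow(Add(-3, r), 2), Add(5, Add(-3, r)))) = Mul(Rational(1, 5), Mul(2, Pow(Add(-3, r), 2), Add(2, r))) = Mul(Rational(2, 5), Pow(Add(-3, r), 2), Add(2, r)))
Add(Function('J')(2, Function('u')(6)), Mul(98, -40)) = Add(Mul(Rational(2, 5), Pow(Add(-3, 2), 2), Add(2, 2)), Mul(98, -40)) = Add(Mul(Rational(2, 5), Pow(-1, 2), 4), -3920) = Add(Mul(Rational(2, 5), 1, 4), -3920) = Add(Rational(8, 5), -3920) = Rational(-19592, 5)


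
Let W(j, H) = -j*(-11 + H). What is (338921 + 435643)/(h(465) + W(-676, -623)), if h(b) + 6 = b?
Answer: -774564/428125 ≈ -1.8092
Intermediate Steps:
h(b) = -6 + b
W(j, H) = -j*(-11 + H)
(338921 + 435643)/(h(465) + W(-676, -623)) = (338921 + 435643)/((-6 + 465) - 676*(11 - 1*(-623))) = 774564/(459 - 676*(11 + 623)) = 774564/(459 - 676*634) = 774564/(459 - 428584) = 774564/(-428125) = 774564*(-1/428125) = -774564/428125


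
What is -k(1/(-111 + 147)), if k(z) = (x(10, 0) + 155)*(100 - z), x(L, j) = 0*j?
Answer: -557845/36 ≈ -15496.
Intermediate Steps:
x(L, j) = 0
k(z) = 15500 - 155*z (k(z) = (0 + 155)*(100 - z) = 155*(100 - z) = 15500 - 155*z)
-k(1/(-111 + 147)) = -(15500 - 155/(-111 + 147)) = -(15500 - 155/36) = -1*557845/36 = -557845/36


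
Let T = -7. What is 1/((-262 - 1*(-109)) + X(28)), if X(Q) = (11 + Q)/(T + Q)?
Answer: -7/1058 ≈ -0.0066163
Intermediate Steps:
X(Q) = (11 + Q)/(-7 + Q)
1/((-262 - 1*(-109)) + X(28)) = 1/((-262 - 1*(-109)) + (11 + 28)/(-7 + 28)) = 1/((-262 + 109) + 39/21) = 1/(-153 + (1/21)*39) = 1/(-153 + 13/7) = 1/(-1058/7) = -7/1058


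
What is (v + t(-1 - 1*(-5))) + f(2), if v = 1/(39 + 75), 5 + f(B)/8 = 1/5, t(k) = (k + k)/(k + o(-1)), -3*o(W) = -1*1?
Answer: -270799/7410 ≈ -36.545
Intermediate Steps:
o(W) = ⅓ (o(W) = -(-1)/3 = -⅓*(-1) = ⅓)
t(k) = 2*k/(⅓ + k) (t(k) = (k + k)/(k + ⅓) = (2*k)/(⅓ + k) = 2*k/(⅓ + k))
f(B) = -192/5 (f(B) = -40 + 8/5 = -192/5)
v = 1/114 ≈ 0.0087719
(v + t(-1 - 1*(-5))) + f(2) = (1/114 + 6*(-1 - 1*(-5))/(1 + 3*(-1 - 1*(-5)))) - 192/5 = (1/114 + 6*(-1 + 5)/(1 + 3*(-1 + 5))) - 192/5 = (1/114 + 6*4/(1 + 3*4)) - 192/5 = (1/114 + 6*4/(1 + 12)) - 192/5 = (1/114 + 6*4/13) - 192/5 = (1/114 + 6*4*(1/13)) - 192/5 = (1/114 + 24/13) - 192/5 = 2749/1482 - 192/5 = -270799/7410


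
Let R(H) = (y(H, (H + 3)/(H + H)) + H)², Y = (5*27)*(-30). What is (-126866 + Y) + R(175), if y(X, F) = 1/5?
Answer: -2505524/25 ≈ -1.0022e+5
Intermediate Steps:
Y = -4050 (Y = 135*(-30) = -4050)
y(X, F) = ⅕
R(H) = (⅕ + H)²
(-126866 + Y) + R(175) = (-126866 - 4050) + (1 + 5*175)²/25 = -130916 + (1 + 875)²/25 = -130916 + (1/25)*876² = -130916 + (1/25)*767376 = -130916 + 767376/25 = -2505524/25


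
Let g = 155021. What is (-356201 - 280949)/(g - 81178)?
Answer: -637150/73843 ≈ -8.6284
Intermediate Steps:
(-356201 - 280949)/(g - 81178) = (-356201 - 280949)/(155021 - 81178) = -637150/73843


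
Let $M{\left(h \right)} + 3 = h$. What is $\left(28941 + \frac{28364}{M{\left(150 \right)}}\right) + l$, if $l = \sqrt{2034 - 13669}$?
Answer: $\frac{611813}{21} + i \sqrt{11635} \approx 29134.0 + 107.87 i$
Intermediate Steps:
$M{\left(h \right)} = -3 + h$
$l = i \sqrt{11635}$ ($l = \sqrt{-11635} = i \sqrt{11635} \approx 107.87 i$)
$\left(28941 + \frac{28364}{M{\left(150 \right)}}\right) + l = \left(28941 + \frac{28364}{-3 + 150}\right) + i \sqrt{11635} = \left(28941 + \frac{28364}{147}\right) + i \sqrt{11635} = \left(28941 + 28364 \cdot \frac{1}{147}\right) + i \sqrt{11635} = \left(28941 + \frac{4052}{21}\right) + i \sqrt{11635} = \frac{611813}{21} + i \sqrt{11635}$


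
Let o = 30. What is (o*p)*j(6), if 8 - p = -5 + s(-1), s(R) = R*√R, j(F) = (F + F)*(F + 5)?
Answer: 51480 + 3960*I ≈ 51480.0 + 3960.0*I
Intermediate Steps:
j(F) = 2*F*(5 + F) (j(F) = (2*F)*(5 + F) = 2*F*(5 + F))
s(R) = R^(3/2)
p = 13 + I (p = 8 - (-5 + (-1)^(3/2)) = 8 - (-5 - I) = 8 + (5 + I) = 13 + I ≈ 13.0 + 1.0*I)
(o*p)*j(6) = (30*(13 + I))*(2*6*(5 + 6)) = (390 + 30*I)*(2*6*11) = (390 + 30*I)*132 = 51480 + 3960*I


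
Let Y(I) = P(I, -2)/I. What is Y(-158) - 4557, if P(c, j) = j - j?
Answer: -4557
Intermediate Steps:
P(c, j) = 0
Y(I) = 0 (Y(I) = 0/I = 0)
Y(-158) - 4557 = 0 - 4557 = -4557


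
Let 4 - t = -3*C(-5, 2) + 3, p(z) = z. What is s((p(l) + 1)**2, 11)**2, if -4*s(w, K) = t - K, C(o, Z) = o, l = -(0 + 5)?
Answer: 625/16 ≈ 39.063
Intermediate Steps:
l = -5 (l = -1*5 = -5)
t = -14 (t = 4 - (-3*(-5) + 3) = 4 - (15 + 3) = 4 - 1*18 = 4 - 18 = -14)
s(w, K) = 7/2 + K/4 (s(w, K) = -(-14 - K)/4 = 7/2 + K/4)
s((p(l) + 1)**2, 11)**2 = (7/2 + (1/4)*11)**2 = (7/2 + 11/4)**2 = (25/4)**2 = 625/16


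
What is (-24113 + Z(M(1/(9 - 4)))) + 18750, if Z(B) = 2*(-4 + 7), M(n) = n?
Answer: -5357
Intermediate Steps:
Z(B) = 6 (Z(B) = 2*3 = 6)
(-24113 + Z(M(1/(9 - 4)))) + 18750 = (-24113 + 6) + 18750 = -24107 + 18750 = -5357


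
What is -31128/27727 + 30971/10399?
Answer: 535032845/288333073 ≈ 1.8556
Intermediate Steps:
-31128/27727 + 30971/10399 = 535032845/288333073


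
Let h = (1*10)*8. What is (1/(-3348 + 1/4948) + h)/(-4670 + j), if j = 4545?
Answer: -1325267292/2070737875 ≈ -0.64000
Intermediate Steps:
h = 80 (h = 10*8 = 80)
(1/(-3348 + 1/4948) + h)/(-4670 + j) = (1/(-3348 + 1/4948) + 80)/(-4670 + 4545) = (1/(-3348 + 1/4948) + 80)/(-125) = (1/(-16565903/4948) + 80)*(-1/125) = (-4948/16565903 + 80)*(-1/125) = (1325267292/16565903)*(-1/125) = -1325267292/2070737875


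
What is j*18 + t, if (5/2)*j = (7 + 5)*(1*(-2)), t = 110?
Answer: -314/5 ≈ -62.800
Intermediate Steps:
j = -48/5 (j = 2*((7 + 5)*(1*(-2)))/5 = 2*(12*(-2))/5 = (⅖)*(-24) = -48/5 ≈ -9.6000)
j*18 + t = -48/5*18 + 110 = -864/5 + 110 = -314/5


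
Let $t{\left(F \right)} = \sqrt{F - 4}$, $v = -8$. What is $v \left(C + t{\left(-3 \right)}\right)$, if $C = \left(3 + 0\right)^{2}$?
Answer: $-72 - 8 i \sqrt{7} \approx -72.0 - 21.166 i$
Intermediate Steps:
$t{\left(F \right)} = \sqrt{-4 + F}$
$C = 9$ ($C = 3^{2} = 9$)
$v \left(C + t{\left(-3 \right)}\right) = - 8 \left(9 + \sqrt{-4 - 3}\right) = - 8 \left(9 + \sqrt{-7}\right) = - 8 \left(9 + i \sqrt{7}\right) = -72 - 8 i \sqrt{7}$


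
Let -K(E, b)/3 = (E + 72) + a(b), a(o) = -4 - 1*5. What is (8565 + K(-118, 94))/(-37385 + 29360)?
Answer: -582/535 ≈ -1.0879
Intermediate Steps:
a(o) = -9 (a(o) = -4 - 5 = -9)
K(E, b) = -189 - 3*E (K(E, b) = -3*((E + 72) - 9) = -3*((72 + E) - 9) = -3*(63 + E) = -189 - 3*E)
(8565 + K(-118, 94))/(-37385 + 29360) = (8565 + (-189 - 3*(-118)))/(-37385 + 29360) = (8565 + (-189 + 354))/(-8025) = (8565 + 165)*(-1/8025) = 8730*(-1/8025) = -582/535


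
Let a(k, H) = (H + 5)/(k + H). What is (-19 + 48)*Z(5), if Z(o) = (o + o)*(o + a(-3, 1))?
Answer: 580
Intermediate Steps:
a(k, H) = (5 + H)/(H + k)
Z(o) = 2*o*(-3 + o) (Z(o) = (o + o)*(o + (5 + 1)/(1 - 3)) = (2*o)*(o + 6/(-2)) = (2*o)*(o - ½*6) = (2*o)*(o - 3) = (2*o)*(-3 + o) = 2*o*(-3 + o))
(-19 + 48)*Z(5) = (-19 + 48)*(2*5*(-3 + 5)) = 29*(2*5*2) = 29*20 = 580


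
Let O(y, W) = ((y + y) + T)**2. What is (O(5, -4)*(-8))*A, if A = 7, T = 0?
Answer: -5600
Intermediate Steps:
O(y, W) = 4*y**2 (O(y, W) = ((y + y) + 0)**2 = (2*y + 0)**2 = (2*y)**2 = 4*y**2)
(O(5, -4)*(-8))*A = ((4*5**2)*(-8))*7 = ((4*25)*(-8))*7 = (100*(-8))*7 = -800*7 = -5600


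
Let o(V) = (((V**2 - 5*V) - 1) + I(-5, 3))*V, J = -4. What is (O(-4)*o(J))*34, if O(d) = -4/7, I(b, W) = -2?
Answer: 17952/7 ≈ 2564.6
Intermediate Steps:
O(d) = -4/7 (O(d) = -4*1/7 = -4/7)
o(V) = V*(-3 + V**2 - 5*V) (o(V) = (((V**2 - 5*V) - 1) - 2)*V = ((-1 + V**2 - 5*V) - 2)*V = (-3 + V**2 - 5*V)*V = V*(-3 + V**2 - 5*V))
(O(-4)*o(J))*34 = -(-16)*(-3 + (-4)**2 - 5*(-4))/7*34 = -(-16)*(-3 + 16 + 20)/7*34 = -(-16)*33/7*34 = -4/7*(-132)*34 = (528/7)*34 = 17952/7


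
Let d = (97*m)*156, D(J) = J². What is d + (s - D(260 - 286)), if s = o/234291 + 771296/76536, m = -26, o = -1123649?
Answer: -294455422066589/747153999 ≈ -3.9410e+5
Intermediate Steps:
s = 3946171303/747153999 (s = -1123649/234291 + 771296/76536 = -1123649*1/234291 + 771296*(1/76536) = -1123649/234291 + 96412/9567 = 3946171303/747153999 ≈ 5.2816)
d = -393432 (d = (97*(-26))*156 = -2522*156 = -393432)
d + (s - D(260 - 286)) = -393432 + (3946171303/747153999 - (260 - 286)²) = -393432 + (3946171303/747153999 - 1*(-26)²) = -393432 + (3946171303/747153999 - 1*676) = -393432 + (3946171303/747153999 - 676) = -393432 - 501129932021/747153999 = -294455422066589/747153999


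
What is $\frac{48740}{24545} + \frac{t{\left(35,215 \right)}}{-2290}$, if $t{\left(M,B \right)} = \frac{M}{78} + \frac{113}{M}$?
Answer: $\frac{60892290149}{30689595300} \approx 1.9841$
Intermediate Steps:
$t{\left(M,B \right)} = \frac{113}{M} + \frac{M}{78}$ ($t{\left(M,B \right)} = M \frac{1}{78} + \frac{113}{M} = \frac{M}{78} + \frac{113}{M} = \frac{113}{M} + \frac{M}{78}$)
$\frac{48740}{24545} + \frac{t{\left(35,215 \right)}}{-2290} = \frac{48740}{24545} + \frac{\frac{113}{35} + \frac{1}{78} \cdot 35}{-2290} = 48740 \cdot \frac{1}{24545} + \left(113 \cdot \frac{1}{35} + \frac{35}{78}\right) \left(- \frac{1}{2290}\right) = \frac{9748}{4909} + \left(\frac{113}{35} + \frac{35}{78}\right) \left(- \frac{1}{2290}\right) = \frac{9748}{4909} + \frac{10039}{2730} \left(- \frac{1}{2290}\right) = \frac{9748}{4909} - \frac{10039}{6251700} = \frac{60892290149}{30689595300}$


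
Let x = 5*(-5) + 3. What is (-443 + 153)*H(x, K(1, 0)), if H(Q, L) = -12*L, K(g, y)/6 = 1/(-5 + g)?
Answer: -5220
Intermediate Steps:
x = -22 (x = -25 + 3 = -22)
K(g, y) = 6/(-5 + g)
(-443 + 153)*H(x, K(1, 0)) = (-443 + 153)*(-72/(-5 + 1)) = -(-3480)*6/(-4) = -(-3480)*6*(-¼) = -(-3480)*(-3)/2 = -290*18 = -5220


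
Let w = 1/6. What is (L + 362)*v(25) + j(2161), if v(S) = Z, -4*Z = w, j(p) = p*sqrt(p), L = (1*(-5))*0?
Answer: -181/12 + 2161*sqrt(2161) ≈ 1.0044e+5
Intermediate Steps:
L = 0 (L = -5*0 = 0)
j(p) = p**(3/2)
w = 1/6 ≈ 0.16667
Z = -1/24 (Z = -1/4*1/6 = -1/24 ≈ -0.041667)
v(S) = -1/24
(L + 362)*v(25) + j(2161) = (0 + 362)*(-1/24) + 2161**(3/2) = 362*(-1/24) + 2161*sqrt(2161) = -181/12 + 2161*sqrt(2161)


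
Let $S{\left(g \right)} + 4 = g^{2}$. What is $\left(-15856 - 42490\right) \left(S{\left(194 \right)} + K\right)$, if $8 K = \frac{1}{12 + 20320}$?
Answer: $- \frac{178569992409589}{81328} \approx -2.1957 \cdot 10^{9}$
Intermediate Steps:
$K = \frac{1}{162656}$ ($K = \frac{1}{8 \left(12 + 20320\right)} = \frac{1}{8 \cdot 20332} = \frac{1}{8} \cdot \frac{1}{20332} = \frac{1}{162656} \approx 6.1479 \cdot 10^{-6}$)
$S{\left(g \right)} = -4 + g^{2}$
$\left(-15856 - 42490\right) \left(S{\left(194 \right)} + K\right) = \left(-15856 - 42490\right) \left(\left(-4 + 194^{2}\right) + \frac{1}{162656}\right) = - 58346 \left(\left(-4 + 37636\right) + \frac{1}{162656}\right) = - 58346 \left(37632 + \frac{1}{162656}\right) = \left(-58346\right) \frac{6121070593}{162656} = - \frac{178569992409589}{81328}$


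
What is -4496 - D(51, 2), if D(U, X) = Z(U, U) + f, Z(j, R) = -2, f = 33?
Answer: -4527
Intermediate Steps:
D(U, X) = 31 (D(U, X) = -2 + 33 = 31)
-4496 - D(51, 2) = -4496 - 1*31 = -4496 - 31 = -4527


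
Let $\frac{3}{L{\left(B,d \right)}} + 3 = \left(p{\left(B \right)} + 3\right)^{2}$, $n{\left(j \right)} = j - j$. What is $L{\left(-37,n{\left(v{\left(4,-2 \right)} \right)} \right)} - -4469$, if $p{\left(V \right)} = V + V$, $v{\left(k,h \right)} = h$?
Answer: $\frac{22514825}{5038} \approx 4469.0$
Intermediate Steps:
$p{\left(V \right)} = 2 V$
$n{\left(j \right)} = 0$
$L{\left(B,d \right)} = \frac{3}{-3 + \left(3 + 2 B\right)^{2}}$ ($L{\left(B,d \right)} = \frac{3}{-3 + \left(2 B + 3\right)^{2}} = \frac{3}{-3 + \left(3 + 2 B\right)^{2}}$)
$L{\left(-37,n{\left(v{\left(4,-2 \right)} \right)} \right)} - -4469 = \frac{3}{-3 + \left(3 + 2 \left(-37\right)\right)^{2}} - -4469 = \frac{3}{-3 + \left(3 - 74\right)^{2}} + 4469 = \frac{3}{-3 + \left(-71\right)^{2}} + 4469 = \frac{3}{-3 + 5041} + 4469 = \frac{3}{5038} + 4469 = \frac{22514825}{5038}$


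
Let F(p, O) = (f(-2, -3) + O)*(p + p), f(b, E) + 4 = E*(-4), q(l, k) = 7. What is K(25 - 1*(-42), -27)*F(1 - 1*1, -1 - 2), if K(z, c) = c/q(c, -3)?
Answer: 0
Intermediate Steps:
f(b, E) = -4 - 4*E (f(b, E) = -4 + E*(-4) = -4 - 4*E)
K(z, c) = c/7
F(p, O) = 2*p*(8 + O) (F(p, O) = ((-4 - 4*(-3)) + O)*(p + p) = ((-4 + 12) + O)*(2*p) = (8 + O)*(2*p) = 2*p*(8 + O))
K(25 - 1*(-42), -27)*F(1 - 1*1, -1 - 2) = ((⅐)*(-27))*(2*(1 - 1*1)*(8 + (-1 - 2))) = -54*(1 - 1)*(8 - 3)/7 = -54*0*5/7 = -27/7*0 = 0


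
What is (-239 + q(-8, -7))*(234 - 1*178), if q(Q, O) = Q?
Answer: -13832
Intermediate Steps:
(-239 + q(-8, -7))*(234 - 1*178) = (-239 - 8)*(234 - 1*178) = -247*(234 - 178) = -247*56 = -13832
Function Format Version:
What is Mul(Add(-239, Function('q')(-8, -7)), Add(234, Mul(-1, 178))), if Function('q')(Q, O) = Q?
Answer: -13832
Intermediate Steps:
Mul(Add(-239, Function('q')(-8, -7)), Add(234, Mul(-1, 178))) = Mul(Add(-239, -8), Add(234, Mul(-1, 178))) = Mul(-247, Add(234, -178)) = Mul(-247, 56) = -13832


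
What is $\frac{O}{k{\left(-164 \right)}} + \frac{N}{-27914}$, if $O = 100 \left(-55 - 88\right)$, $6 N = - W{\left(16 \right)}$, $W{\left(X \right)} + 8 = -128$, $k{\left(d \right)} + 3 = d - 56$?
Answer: $\frac{35220454}{549249} \approx 64.125$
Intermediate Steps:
$k{\left(d \right)} = -59 + d$ ($k{\left(d \right)} = -3 + \left(d - 56\right) = -3 + \left(-56 + d\right) = -59 + d$)
$W{\left(X \right)} = -136$ ($W{\left(X \right)} = -8 - 128 = -136$)
$N = \frac{68}{3}$ ($N = \frac{\left(-1\right) \left(-136\right)}{6} = \frac{1}{6} \cdot 136 = \frac{68}{3} \approx 22.667$)
$O = -14300$ ($O = 100 \left(-143\right) = -14300$)
$\frac{O}{k{\left(-164 \right)}} + \frac{N}{-27914} = - \frac{14300}{-59 - 164} + \frac{68}{3 \left(-27914\right)} = - \frac{14300}{-223} + \frac{68}{3} \left(- \frac{1}{27914}\right) = \left(-14300\right) \left(- \frac{1}{223}\right) - \frac{2}{2463} = \frac{14300}{223} - \frac{2}{2463} = \frac{35220454}{549249}$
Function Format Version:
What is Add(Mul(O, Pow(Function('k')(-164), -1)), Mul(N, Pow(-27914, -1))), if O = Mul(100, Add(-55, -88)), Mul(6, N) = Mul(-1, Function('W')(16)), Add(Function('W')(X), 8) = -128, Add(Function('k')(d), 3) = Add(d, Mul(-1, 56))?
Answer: Rational(35220454, 549249) ≈ 64.125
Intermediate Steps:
Function('k')(d) = Add(-59, d) (Function('k')(d) = Add(-3, Add(d, Mul(-1, 56))) = Add(-3, Add(d, -56)) = Add(-3, Add(-56, d)) = Add(-59, d))
Function('W')(X) = -136 (Function('W')(X) = Add(-8, -128) = -136)
N = Rational(68, 3) (N = Mul(Rational(1, 6), Mul(-1, -136)) = Mul(Rational(1, 6), 136) = Rational(68, 3) ≈ 22.667)
O = -14300 (O = Mul(100, -143) = -14300)
Add(Mul(O, Pow(Function('k')(-164), -1)), Mul(N, Pow(-27914, -1))) = Add(Mul(-14300, Pow(Add(-59, -164), -1)), Mul(Rational(68, 3), Pow(-27914, -1))) = Add(Mul(-14300, Pow(-223, -1)), Mul(Rational(68, 3), Rational(-1, 27914))) = Add(Mul(-14300, Rational(-1, 223)), Rational(-2, 2463)) = Add(Rational(14300, 223), Rational(-2, 2463)) = Rational(35220454, 549249)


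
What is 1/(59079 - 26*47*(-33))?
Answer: 1/99405 ≈ 1.0060e-5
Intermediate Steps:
1/(59079 - 26*47*(-33)) = 1/(59079 - 1222*(-33)) = 1/(59079 + 40326) = 1/99405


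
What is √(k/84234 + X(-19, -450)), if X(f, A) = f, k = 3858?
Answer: I*√3735749822/14039 ≈ 4.3536*I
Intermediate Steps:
√(k/84234 + X(-19, -450)) = √(3858/84234 - 19) = √(3858*(1/84234) - 19) = √(643/14039 - 19) = √(-266098/14039) = I*√3735749822/14039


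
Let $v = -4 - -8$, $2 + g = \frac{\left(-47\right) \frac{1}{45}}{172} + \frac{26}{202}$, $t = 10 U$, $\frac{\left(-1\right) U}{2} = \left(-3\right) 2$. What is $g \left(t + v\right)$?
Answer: $- \frac{45495817}{195435} \approx -232.79$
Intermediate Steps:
$U = 12$ ($U = - 2 \left(\left(-3\right) 2\right) = \left(-2\right) \left(-6\right) = 12$)
$t = 120$ ($t = 10 \cdot 12 = 120$)
$g = - \frac{1467607}{781740}$ ($g = -2 + \left(\frac{\left(-47\right) \frac{1}{45}}{172} + \frac{26}{202}\right) = -2 + \left(\left(-47\right) \frac{1}{45} \cdot \frac{1}{172} + 26 \cdot \frac{1}{202}\right) = -2 + \left(\left(- \frac{47}{45}\right) \frac{1}{172} + \frac{13}{101}\right) = -2 + \left(- \frac{47}{7740} + \frac{13}{101}\right) = -2 + \frac{95873}{781740} = - \frac{1467607}{781740} \approx -1.8774$)
$v = 4$ ($v = -4 + 8 = 4$)
$g \left(t + v\right) = - \frac{1467607 \left(120 + 4\right)}{781740} = \left(- \frac{1467607}{781740}\right) 124 = - \frac{45495817}{195435}$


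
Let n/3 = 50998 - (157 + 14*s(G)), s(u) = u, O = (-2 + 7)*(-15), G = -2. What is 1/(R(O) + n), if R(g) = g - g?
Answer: 1/152607 ≈ 6.5528e-6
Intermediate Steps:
O = -75 (O = 5*(-15) = -75)
R(g) = 0
n = 152607 (n = 3*(50998 - (157 + 14*(-2))) = 3*(50998 - (157 - 28)) = 3*(50998 - 1*129) = 3*(50998 - 129) = 3*50869 = 152607)
1/(R(O) + n) = 1/(0 + 152607) = 1/152607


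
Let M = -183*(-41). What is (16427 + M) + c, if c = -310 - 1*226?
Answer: 23394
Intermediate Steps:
c = -536 (c = -310 - 226 = -536)
M = 7503
(16427 + M) + c = (16427 + 7503) - 536 = 23930 - 536 = 23394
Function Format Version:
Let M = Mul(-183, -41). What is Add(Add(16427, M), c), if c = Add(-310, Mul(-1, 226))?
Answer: 23394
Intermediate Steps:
c = -536 (c = Add(-310, -226) = -536)
M = 7503
Add(Add(16427, M), c) = Add(Add(16427, 7503), -536) = Add(23930, -536) = 23394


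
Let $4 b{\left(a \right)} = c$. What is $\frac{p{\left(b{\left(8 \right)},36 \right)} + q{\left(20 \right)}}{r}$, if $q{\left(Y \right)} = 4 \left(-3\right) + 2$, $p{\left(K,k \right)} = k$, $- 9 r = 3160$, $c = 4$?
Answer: $- \frac{117}{1580} \approx -0.074051$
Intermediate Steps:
$b{\left(a \right)} = 1$ ($b{\left(a \right)} = \frac{1}{4} \cdot 4 = 1$)
$r = - \frac{3160}{9}$ ($r = \left(- \frac{1}{9}\right) 3160 = - \frac{3160}{9} \approx -351.11$)
$q{\left(Y \right)} = -10$ ($q{\left(Y \right)} = -12 + 2 = -10$)
$\frac{p{\left(b{\left(8 \right)},36 \right)} + q{\left(20 \right)}}{r} = \frac{36 - 10}{- \frac{3160}{9}} = 26 \left(- \frac{9}{3160}\right) = - \frac{117}{1580}$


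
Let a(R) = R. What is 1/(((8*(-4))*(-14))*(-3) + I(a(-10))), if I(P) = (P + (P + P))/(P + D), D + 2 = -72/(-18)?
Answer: -4/5361 ≈ -0.00074613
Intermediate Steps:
D = 2 (D = -2 - 72/(-18) = -2 - 72*(-1/18) = -2 + 4 = 2)
I(P) = 3*P/(2 + P) (I(P) = (P + (P + P))/(P + 2) = (P + 2*P)/(2 + P) = (3*P)/(2 + P) = 3*P/(2 + P))
1/(((8*(-4))*(-14))*(-3) + I(a(-10))) = 1/(((8*(-4))*(-14))*(-3) + 3*(-10)/(2 - 10)) = 1/(-32*(-14)*(-3) + 3*(-10)/(-8)) = 1/(448*(-3) + 3*(-10)*(-⅛)) = 1/(-1344 + 15/4) = 1/(-5361/4) = -4/5361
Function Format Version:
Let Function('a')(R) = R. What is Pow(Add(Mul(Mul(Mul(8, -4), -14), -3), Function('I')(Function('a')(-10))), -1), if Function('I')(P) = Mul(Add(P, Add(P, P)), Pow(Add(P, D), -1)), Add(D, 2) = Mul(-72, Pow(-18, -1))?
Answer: Rational(-4, 5361) ≈ -0.00074613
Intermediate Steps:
D = 2 (D = Add(-2, Mul(-72, Pow(-18, -1))) = Add(-2, Mul(-72, Rational(-1, 18))) = Add(-2, 4) = 2)
Function('I')(P) = Mul(3, P, Pow(Add(2, P), -1)) (Function('I')(P) = Mul(Add(P, Add(P, P)), Pow(Add(P, 2), -1)) = Mul(Add(P, Mul(2, P)), Pow(Add(2, P), -1)) = Mul(Mul(3, P), Pow(Add(2, P), -1)) = Mul(3, P, Pow(Add(2, P), -1)))
Pow(Add(Mul(Mul(Mul(8, -4), -14), -3), Function('I')(Function('a')(-10))), -1) = Pow(Add(Mul(Mul(Mul(8, -4), -14), -3), Mul(3, -10, Pow(Add(2, -10), -1))), -1) = Pow(Add(Mul(Mul(-32, -14), -3), Mul(3, -10, Pow(-8, -1))), -1) = Pow(Add(Mul(448, -3), Mul(3, -10, Rational(-1, 8))), -1) = Pow(Add(-1344, Rational(15, 4)), -1) = Pow(Rational(-5361, 4), -1) = Rational(-4, 5361)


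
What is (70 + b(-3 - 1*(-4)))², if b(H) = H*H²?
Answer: 5041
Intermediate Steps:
b(H) = H³
(70 + b(-3 - 1*(-4)))² = (70 + (-3 - 1*(-4))³)² = (70 + (-3 + 4)³)² = (70 + 1³)² = (70 + 1)² = 71² = 5041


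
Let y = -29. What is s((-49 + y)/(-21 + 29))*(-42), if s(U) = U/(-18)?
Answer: -91/4 ≈ -22.750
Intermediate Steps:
s(U) = -U/18 (s(U) = U*(-1/18) = -U/18)
s((-49 + y)/(-21 + 29))*(-42) = -(-49 - 29)/(18*(-21 + 29))*(-42) = -(-13)/(3*8)*(-42) = -1/18*(-39/4)*(-42) = (13/24)*(-42) = -91/4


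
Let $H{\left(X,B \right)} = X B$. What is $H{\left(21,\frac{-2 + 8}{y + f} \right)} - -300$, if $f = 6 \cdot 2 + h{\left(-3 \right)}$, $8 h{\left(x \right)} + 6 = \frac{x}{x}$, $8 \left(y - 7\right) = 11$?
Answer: $\frac{24204}{79} \approx 306.38$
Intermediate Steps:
$y = \frac{67}{8}$ ($y = 7 + \frac{1}{8} \cdot 11 = 7 + \frac{11}{8} = \frac{67}{8} \approx 8.375$)
$h{\left(x \right)} = - \frac{5}{8}$ ($h{\left(x \right)} = - \frac{3}{4} + \frac{x \frac{1}{x}}{8} = - \frac{3}{4} + \frac{1}{8} \cdot 1 = - \frac{3}{4} + \frac{1}{8} = - \frac{5}{8}$)
$f = \frac{91}{8}$ ($f = 6 \cdot 2 - \frac{5}{8} = 12 - \frac{5}{8} = \frac{91}{8} \approx 11.375$)
$H{\left(X,B \right)} = B X$
$H{\left(21,\frac{-2 + 8}{y + f} \right)} - -300 = \frac{-2 + 8}{\frac{67}{8} + \frac{91}{8}} \cdot 21 - -300 = \frac{6}{\frac{79}{4}} \cdot 21 + 300 = 6 \cdot \frac{4}{79} \cdot 21 + 300 = \frac{24}{79} \cdot 21 + 300 = \frac{504}{79} + 300 = \frac{24204}{79}$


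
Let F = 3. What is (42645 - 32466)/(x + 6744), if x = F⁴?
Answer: 261/175 ≈ 1.4914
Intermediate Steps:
x = 81 (x = 3⁴ = 81)
(42645 - 32466)/(x + 6744) = (42645 - 32466)/(81 + 6744) = 10179/6825 = 10179*(1/6825) = 261/175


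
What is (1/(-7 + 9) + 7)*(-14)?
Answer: -105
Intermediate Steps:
(1/(-7 + 9) + 7)*(-14) = (1/2 + 7)*(-14) = (15/2)*(-14) = -105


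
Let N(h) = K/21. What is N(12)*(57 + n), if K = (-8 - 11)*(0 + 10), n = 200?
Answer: -48830/21 ≈ -2325.2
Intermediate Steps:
K = -190 (K = -19*10 = -190)
N(h) = -190/21
N(12)*(57 + n) = -190*(57 + 200)/21 = -190/21*257 = -48830/21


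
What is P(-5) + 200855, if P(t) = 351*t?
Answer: 199100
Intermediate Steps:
P(-5) + 200855 = 351*(-5) + 200855 = -1755 + 200855 = 199100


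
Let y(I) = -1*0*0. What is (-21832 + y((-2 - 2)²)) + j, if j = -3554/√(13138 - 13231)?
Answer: -21832 + 3554*I*√93/93 ≈ -21832.0 + 368.53*I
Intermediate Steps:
y(I) = 0 (y(I) = 0*0 = 0)
j = 3554*I*√93/93 (j = -3554*(-I*√93/93) = -(-3554)*I*√93/93 = 3554*I*√93/93 ≈ 368.53*I)
(-21832 + y((-2 - 2)²)) + j = (-21832 + 0) + 3554*I*√93/93 = -21832 + 3554*I*√93/93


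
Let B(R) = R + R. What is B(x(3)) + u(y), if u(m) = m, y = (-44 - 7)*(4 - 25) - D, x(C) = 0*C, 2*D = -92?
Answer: 1117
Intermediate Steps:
D = -46 (D = (½)*(-92) = -46)
x(C) = 0
y = 1117 (y = (-44 - 7)*(4 - 25) - 1*(-46) = -51*(-21) + 46 = 1071 + 46 = 1117)
B(R) = 2*R
B(x(3)) + u(y) = 2*0 + 1117 = 0 + 1117 = 1117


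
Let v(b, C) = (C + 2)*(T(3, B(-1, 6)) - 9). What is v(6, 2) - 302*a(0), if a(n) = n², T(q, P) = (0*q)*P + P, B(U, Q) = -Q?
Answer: -60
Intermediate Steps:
T(q, P) = P (T(q, P) = 0*P + P = 0 + P = P)
v(b, C) = -30 - 15*C (v(b, C) = (C + 2)*(-1*6 - 9) = (2 + C)*(-6 - 9) = (2 + C)*(-15) = -30 - 15*C)
v(6, 2) - 302*a(0) = (-30 - 15*2) - 302*0² = (-30 - 30) - 302*0 = -60 + 0 = -60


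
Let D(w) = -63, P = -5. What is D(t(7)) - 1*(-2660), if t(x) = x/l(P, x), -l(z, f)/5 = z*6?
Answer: 2597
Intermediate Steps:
l(z, f) = -30*z (l(z, f) = -5*z*6 = -30*z)
t(x) = x/150 (t(x) = x/((-30*(-5))) = x/150)
D(t(7)) - 1*(-2660) = -63 - 1*(-2660) = -63 + 2660 = 2597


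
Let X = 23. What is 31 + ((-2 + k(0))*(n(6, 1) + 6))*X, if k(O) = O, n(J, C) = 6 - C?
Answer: -475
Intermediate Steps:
31 + ((-2 + k(0))*(n(6, 1) + 6))*X = 31 + ((-2 + 0)*((6 - 1*1) + 6))*23 = 31 - 2*((6 - 1) + 6)*23 = 31 - 2*(5 + 6)*23 = 31 - 2*11*23 = 31 - 22*23 = 31 - 506 = -475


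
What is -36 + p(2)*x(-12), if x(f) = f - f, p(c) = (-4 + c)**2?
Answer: -36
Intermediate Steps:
x(f) = 0
-36 + p(2)*x(-12) = -36 + (-4 + 2)**2*0 = -36 + (-2)**2*0 = -36 + 4*0 = -36 + 0 = -36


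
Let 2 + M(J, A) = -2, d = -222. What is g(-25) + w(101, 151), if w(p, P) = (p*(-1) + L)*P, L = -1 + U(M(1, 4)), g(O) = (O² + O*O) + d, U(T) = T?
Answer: -14978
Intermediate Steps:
M(J, A) = -4 (M(J, A) = -2 - 2 = -4)
g(O) = -222 + 2*O² (g(O) = (O² + O*O) - 222 = (O² + O²) - 222 = 2*O² - 222 = -222 + 2*O²)
L = -5 (L = -1 - 4 = -5)
w(p, P) = P*(-5 - p) (w(p, P) = (p*(-1) - 5)*P = (-p - 5)*P = (-5 - p)*P = P*(-5 - p))
g(-25) + w(101, 151) = (-222 + 2*(-25)²) - 1*151*(5 + 101) = (-222 + 2*625) - 1*151*106 = (-222 + 1250) - 16006 = 1028 - 16006 = -14978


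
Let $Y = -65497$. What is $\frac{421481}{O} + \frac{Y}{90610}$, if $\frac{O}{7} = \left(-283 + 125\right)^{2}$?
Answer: $\frac{13372461827}{7916958140} \approx 1.6891$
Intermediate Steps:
$O = 174748$ ($O = 7 \left(-283 + 125\right)^{2} = 7 \left(-158\right)^{2} = 7 \cdot 24964 = 174748$)
$\frac{421481}{O} + \frac{Y}{90610} = \frac{421481}{174748} - \frac{65497}{90610} = \frac{13372461827}{7916958140}$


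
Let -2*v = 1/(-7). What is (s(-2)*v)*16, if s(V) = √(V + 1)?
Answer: 8*I/7 ≈ 1.1429*I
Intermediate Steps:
v = 1/14 (v = -½/(-7) = -½*(-⅐) = 1/14 ≈ 0.071429)
s(V) = √(1 + V)
(s(-2)*v)*16 = (√(1 - 2)*(1/14))*16 = (√(-1)*(1/14))*16 = (I*(1/14))*16 = (I/14)*16 = 8*I/7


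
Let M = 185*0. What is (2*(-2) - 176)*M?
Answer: 0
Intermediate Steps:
M = 0
(2*(-2) - 176)*M = (2*(-2) - 176)*0 = (-4 - 176)*0 = -180*0 = 0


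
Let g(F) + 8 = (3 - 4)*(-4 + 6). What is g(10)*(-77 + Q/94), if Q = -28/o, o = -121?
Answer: 4378850/5687 ≈ 769.98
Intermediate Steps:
Q = 28/121 (Q = -28/(-121) = -28*(-1/121) = 28/121 ≈ 0.23141)
g(F) = -10 (g(F) = -8 + (3 - 4)*(-4 + 6) = -8 - 1*2 = -8 - 2 = -10)
g(10)*(-77 + Q/94) = -10*(-77 + (28/121)/94) = -10*(-77 + (28/121)*(1/94)) = -10*(-77 + 14/5687) = -10*(-437885/5687) = 4378850/5687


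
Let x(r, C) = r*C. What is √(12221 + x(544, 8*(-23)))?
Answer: 5*I*√3515 ≈ 296.44*I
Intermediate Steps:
x(r, C) = C*r
√(12221 + x(544, 8*(-23))) = √(12221 + (8*(-23))*544) = √(12221 - 184*544) = √(12221 - 100096) = √(-87875) = 5*I*√3515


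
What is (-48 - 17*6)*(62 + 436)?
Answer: -74700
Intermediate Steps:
(-48 - 17*6)*(62 + 436) = (-48 - 102)*498 = -150*498 = -74700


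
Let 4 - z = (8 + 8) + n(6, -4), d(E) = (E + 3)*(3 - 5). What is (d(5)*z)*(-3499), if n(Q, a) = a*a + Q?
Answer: -1903456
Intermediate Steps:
n(Q, a) = Q + a**2 (n(Q, a) = a**2 + Q = Q + a**2)
d(E) = -6 - 2*E (d(E) = (3 + E)*(-2) = -6 - 2*E)
z = -34 (z = 4 - ((8 + 8) + (6 + (-4)**2)) = 4 - (16 + (6 + 16)) = 4 - (16 + 22) = 4 - 1*38 = 4 - 38 = -34)
(d(5)*z)*(-3499) = ((-6 - 2*5)*(-34))*(-3499) = ((-6 - 10)*(-34))*(-3499) = -16*(-34)*(-3499) = 544*(-3499) = -1903456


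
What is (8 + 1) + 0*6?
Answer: 9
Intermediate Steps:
(8 + 1) + 0*6 = 9 + 0 = 9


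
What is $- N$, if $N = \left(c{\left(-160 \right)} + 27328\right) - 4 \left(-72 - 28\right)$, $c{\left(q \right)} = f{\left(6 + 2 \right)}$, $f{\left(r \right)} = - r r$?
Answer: $-27664$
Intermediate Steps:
$f{\left(r \right)} = - r^{2}$
$c{\left(q \right)} = -64$ ($c{\left(q \right)} = - \left(6 + 2\right)^{2} = - 8^{2} = \left(-1\right) 64 = -64$)
$N = 27664$ ($N = \left(-64 + 27328\right) - 4 \left(-72 - 28\right) = 27264 - -400 = 27264 + 400 = 27664$)
$- N = \left(-1\right) 27664 = -27664$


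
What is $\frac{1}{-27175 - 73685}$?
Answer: $- \frac{1}{100860} \approx -9.9147 \cdot 10^{-6}$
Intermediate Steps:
$\frac{1}{-27175 - 73685} = \frac{1}{-100860} = - \frac{1}{100860}$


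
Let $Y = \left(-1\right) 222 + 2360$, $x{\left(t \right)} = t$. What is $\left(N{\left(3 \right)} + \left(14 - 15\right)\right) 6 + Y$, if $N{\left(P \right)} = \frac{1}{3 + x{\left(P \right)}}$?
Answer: $2133$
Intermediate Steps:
$Y = 2138$ ($Y = -222 + 2360 = 2138$)
$N{\left(P \right)} = \frac{1}{3 + P}$
$\left(N{\left(3 \right)} + \left(14 - 15\right)\right) 6 + Y = \left(\frac{1}{3 + 3} + \left(14 - 15\right)\right) 6 + 2138 = \left(\frac{1}{6} - 1\right) 6 + 2138 = \left(- \frac{5}{6}\right) 6 + 2138 = -5 + 2138 = 2133$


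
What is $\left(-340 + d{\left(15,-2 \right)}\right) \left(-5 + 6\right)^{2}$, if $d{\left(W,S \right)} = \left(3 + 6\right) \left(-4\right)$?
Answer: $-376$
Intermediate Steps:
$d{\left(W,S \right)} = -36$ ($d{\left(W,S \right)} = 9 \left(-4\right) = -36$)
$\left(-340 + d{\left(15,-2 \right)}\right) \left(-5 + 6\right)^{2} = \left(-340 - 36\right) \left(-5 + 6\right)^{2} = - 376 \cdot 1^{2} = \left(-376\right) 1 = -376$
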